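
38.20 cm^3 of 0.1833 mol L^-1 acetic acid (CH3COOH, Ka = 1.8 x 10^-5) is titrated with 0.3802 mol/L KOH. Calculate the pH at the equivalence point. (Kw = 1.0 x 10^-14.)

n(CH3COOH) = 0.1833 x 0.03820 = 0.007002 mol; V(KOH) at equivalence = 0.007002/0.3802 = 0.01842 L.
At equivalence all the acid is converted to CH3COO-; total volume = 0.03820 + 0.01842 = 0.05662 L, so [CH3COO-] = 0.007002/0.05662 = 0.1237 M.
Kb = Kw/Ka = 1.0e-14 / 1.8 x 10^-5 = 5.56e-10.
[OH^-] = sqrt(Kb x [CH3COO-]) = sqrt(5.56e-10 x 0.1237) = 8.29e-6 M.
pOH = 5.08, so pH = 14.00 - 5.08 = 8.92.

8.92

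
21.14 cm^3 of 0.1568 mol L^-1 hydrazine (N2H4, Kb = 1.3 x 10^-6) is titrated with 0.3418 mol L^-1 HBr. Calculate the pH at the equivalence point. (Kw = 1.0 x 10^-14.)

4.54

n(N2H4) = 0.1568 x 0.02114 = 0.003315 mol; V(HBr) at equivalence = 0.003315/0.3418 = 0.009698 L.
At equivalence the base is fully converted to N2H5+; total volume = 0.03084 L, so [N2H5+] = 0.003315/0.03084 = 0.1075 M.
Ka(N2H5+) = Kw/Kb = 1.0e-14 / 1.3 x 10^-6 = 7.69e-9.
[H^+] = sqrt(Ka x [N2H5+]) = sqrt(7.69e-9 x 0.1075) = 2.88e-5 M.
pH = -log(2.88e-5) = 4.54.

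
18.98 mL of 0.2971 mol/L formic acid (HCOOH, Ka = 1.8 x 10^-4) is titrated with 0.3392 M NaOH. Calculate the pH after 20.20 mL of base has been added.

12.49

n(acid) = 0.2971 x 0.01898 = 0.005639 mol; n(NaOH) added = 0.3392 x 0.02020 = 0.006852 mol.
Base is in excess by 0.006852 - 0.005639 = 0.001213 mol in a total volume of 0.03918 L.
[OH^-] = 0.001213/0.03918 = 0.03096 M, so pOH = 1.51 and pH = 14.00 - 1.51 = 12.49.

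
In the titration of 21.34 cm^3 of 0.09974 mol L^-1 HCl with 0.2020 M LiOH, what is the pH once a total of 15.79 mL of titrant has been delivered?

n(acid) = 0.09974 x 0.02134 = 0.002128 mol; n(LiOH) added = 0.2020 x 0.01579 = 0.003190 mol.
Base is in excess by 0.003190 - 0.002128 = 0.001061 mol in a total volume of 0.03713 L.
[OH^-] = 0.001061/0.03713 = 0.02858 M, so pOH = 1.54 and pH = 14.00 - 1.54 = 12.46.

12.46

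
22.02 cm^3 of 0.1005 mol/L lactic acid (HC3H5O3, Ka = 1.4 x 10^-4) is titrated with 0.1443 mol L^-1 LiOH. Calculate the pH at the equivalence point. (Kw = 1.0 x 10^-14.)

8.31

n(HC3H5O3) = 0.1005 x 0.02202 = 0.002213 mol; V(LiOH) at equivalence = 0.002213/0.1443 = 0.01534 L.
At equivalence all the acid is converted to C3H5O3-; total volume = 0.02202 + 0.01534 = 0.03736 L, so [C3H5O3-] = 0.002213/0.03736 = 0.05924 M.
Kb = Kw/Ka = 1.0e-14 / 1.4 x 10^-4 = 7.14e-11.
[OH^-] = sqrt(Kb x [C3H5O3-]) = sqrt(7.14e-11 x 0.05924) = 2.06e-6 M.
pOH = 5.69, so pH = 14.00 - 5.69 = 8.31.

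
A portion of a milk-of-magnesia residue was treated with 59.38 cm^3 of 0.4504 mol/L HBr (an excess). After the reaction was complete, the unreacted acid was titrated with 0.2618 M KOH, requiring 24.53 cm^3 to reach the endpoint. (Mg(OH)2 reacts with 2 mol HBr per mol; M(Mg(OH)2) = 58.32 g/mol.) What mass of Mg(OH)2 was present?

0.593 g

Total n(HBr) added = 0.4504 x 0.05938 = 0.02674 mol.
n(KOH) used = 0.2618 x 0.02453 = 0.006422 mol, which equals the excess n(HBr).
So n(HBr) consumed by the sample = 0.02674 - 0.006422 = 0.02032 mol.
n(Mg(OH)2) = 0.02032 / 2 = 0.01016 mol.
mass = 0.01016 mol x 58.32 g/mol = 0.593 g.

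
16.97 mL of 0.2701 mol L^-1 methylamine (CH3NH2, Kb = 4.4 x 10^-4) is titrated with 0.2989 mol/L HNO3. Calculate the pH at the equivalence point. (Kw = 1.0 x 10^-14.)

5.75

n(CH3NH2) = 0.2701 x 0.01697 = 0.004584 mol; V(HNO3) at equivalence = 0.004584/0.2989 = 0.01533 L.
At equivalence the base is fully converted to CH3NH3+; total volume = 0.03230 L, so [CH3NH3+] = 0.004584/0.03230 = 0.1419 M.
Ka(CH3NH3+) = Kw/Kb = 1.0e-14 / 4.4 x 10^-4 = 2.27e-11.
[H^+] = sqrt(Ka x [CH3NH3+]) = sqrt(2.27e-11 x 0.1419) = 1.80e-6 M.
pH = -log(1.80e-6) = 5.75.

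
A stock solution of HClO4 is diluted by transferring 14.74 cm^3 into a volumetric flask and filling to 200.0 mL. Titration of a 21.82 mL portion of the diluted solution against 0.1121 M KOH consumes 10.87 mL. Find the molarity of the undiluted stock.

n(KOH) = 0.1121 x 0.01087 = 0.001219 mol.
n(HClO4) in the aliquot = 0.001219 mol.
[diluted HClO4] = 0.001219 / 0.02182 = 0.05584 M.
Dilution factor = 200.0/14.74 = 13.57, so [stock] = 0.05584 x 13.57 = 0.758 M.

0.758 M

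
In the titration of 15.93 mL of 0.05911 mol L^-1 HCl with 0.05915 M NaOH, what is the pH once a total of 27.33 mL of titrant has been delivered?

n(acid) = 0.05911 x 0.01593 = 0.0009416 mol; n(NaOH) added = 0.05915 x 0.02733 = 0.001617 mol.
Base is in excess by 0.001617 - 0.0009416 = 0.0006749 mol in a total volume of 0.04326 L.
[OH^-] = 0.0006749/0.04326 = 0.01560 M, so pOH = 1.81 and pH = 14.00 - 1.81 = 12.19.

12.19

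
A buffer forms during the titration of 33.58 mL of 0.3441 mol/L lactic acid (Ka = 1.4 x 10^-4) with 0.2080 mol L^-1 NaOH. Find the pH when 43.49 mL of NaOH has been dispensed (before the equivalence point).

Initial n(HC3H5O3) = 0.3441 x 0.03358 = 0.01155 mol.
n(NaOH) added = 0.2080 x 0.04349 = 0.009046 mol, converting that many moles of HC3H5O3 to C3H5O3-.
Remaining n(HC3H5O3) = 0.002509 mol; n(C3H5O3-) = 0.009046 mol.
By Henderson-Hasselbalch, pH = pKa + log([A^-]/[HA]) = 3.85 + log(0.009046/0.002509) = 3.85 + (+0.56) = 4.41.

4.41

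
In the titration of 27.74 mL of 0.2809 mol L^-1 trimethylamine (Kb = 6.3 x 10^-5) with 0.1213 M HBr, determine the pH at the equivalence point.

5.44

n((CH3)3N) = 0.2809 x 0.02774 = 0.007792 mol; V(HBr) at equivalence = 0.007792/0.1213 = 0.06424 L.
At equivalence the base is fully converted to (CH3)3NH+; total volume = 0.09198 L, so [(CH3)3NH+] = 0.007792/0.09198 = 0.08472 M.
Ka((CH3)3NH+) = Kw/Kb = 1.0e-14 / 6.3 x 10^-5 = 1.59e-10.
[H^+] = sqrt(Ka x [(CH3)3NH+]) = sqrt(1.59e-10 x 0.08472) = 3.67e-6 M.
pH = -log(3.67e-6) = 5.44.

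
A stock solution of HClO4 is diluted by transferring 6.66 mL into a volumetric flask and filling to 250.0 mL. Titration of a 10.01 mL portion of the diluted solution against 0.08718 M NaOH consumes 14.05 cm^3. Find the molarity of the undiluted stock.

n(NaOH) = 0.08718 x 0.01405 = 0.001225 mol.
n(HClO4) in the aliquot = 0.001225 mol.
[diluted HClO4] = 0.001225 / 0.01001 = 0.1224 M.
Dilution factor = 250.0/6.660 = 37.54, so [stock] = 0.1224 x 37.54 = 4.59 M.

4.59 M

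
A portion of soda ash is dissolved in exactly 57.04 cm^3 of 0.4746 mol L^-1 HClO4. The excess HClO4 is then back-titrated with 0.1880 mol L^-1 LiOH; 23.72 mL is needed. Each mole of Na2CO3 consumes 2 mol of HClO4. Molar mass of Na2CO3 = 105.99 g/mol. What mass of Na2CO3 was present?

Total n(HClO4) added = 0.4746 x 0.05704 = 0.02707 mol.
n(LiOH) used = 0.1880 x 0.02372 = 0.004459 mol, which equals the excess n(HClO4).
So n(HClO4) consumed by the sample = 0.02707 - 0.004459 = 0.02261 mol.
n(Na2CO3) = 0.02261 / 2 = 0.01131 mol.
mass = 0.01131 mol x 105.99 g/mol = 1.20 g.

1.20 g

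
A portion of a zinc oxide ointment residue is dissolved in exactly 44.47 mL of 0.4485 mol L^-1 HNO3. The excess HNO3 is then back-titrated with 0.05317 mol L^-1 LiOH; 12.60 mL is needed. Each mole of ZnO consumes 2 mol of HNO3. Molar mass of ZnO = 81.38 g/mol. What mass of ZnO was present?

Total n(HNO3) added = 0.4485 x 0.04447 = 0.01994 mol.
n(LiOH) used = 0.05317 x 0.01260 = 0.0006699 mol, which equals the excess n(HNO3).
So n(HNO3) consumed by the sample = 0.01994 - 0.0006699 = 0.01927 mol.
n(ZnO) = 0.01927 / 2 = 0.009637 mol.
mass = 0.009637 mol x 81.38 g/mol = 0.784 g.

0.784 g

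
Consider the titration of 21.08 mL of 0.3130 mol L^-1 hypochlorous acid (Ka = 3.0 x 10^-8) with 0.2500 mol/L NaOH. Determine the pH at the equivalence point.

10.33

n(HClO) = 0.3130 x 0.02108 = 0.006598 mol; V(NaOH) at equivalence = 0.006598/0.2500 = 0.02639 L.
At equivalence all the acid is converted to ClO-; total volume = 0.02108 + 0.02639 = 0.04747 L, so [ClO-] = 0.006598/0.04747 = 0.1390 M.
Kb = Kw/Ka = 1.0e-14 / 3.0 x 10^-8 = 3.33e-7.
[OH^-] = sqrt(Kb x [ClO-]) = sqrt(3.33e-7 x 0.1390) = 0.000215 M.
pOH = 3.67, so pH = 14.00 - 3.67 = 10.33.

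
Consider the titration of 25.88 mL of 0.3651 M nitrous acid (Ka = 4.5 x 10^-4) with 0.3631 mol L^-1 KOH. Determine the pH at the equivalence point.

8.30

n(HNO2) = 0.3651 x 0.02588 = 0.009449 mol; V(KOH) at equivalence = 0.009449/0.3631 = 0.02602 L.
At equivalence all the acid is converted to NO2-; total volume = 0.02588 + 0.02602 = 0.05190 L, so [NO2-] = 0.009449/0.05190 = 0.1820 M.
Kb = Kw/Ka = 1.0e-14 / 4.5 x 10^-4 = 2.22e-11.
[OH^-] = sqrt(Kb x [NO2-]) = sqrt(2.22e-11 x 0.1820) = 2.01e-6 M.
pOH = 5.70, so pH = 14.00 - 5.70 = 8.30.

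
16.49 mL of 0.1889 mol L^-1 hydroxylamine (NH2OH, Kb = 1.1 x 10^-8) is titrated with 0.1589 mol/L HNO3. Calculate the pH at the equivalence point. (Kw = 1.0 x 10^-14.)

n(NH2OH) = 0.1889 x 0.01649 = 0.003115 mol; V(HNO3) at equivalence = 0.003115/0.1589 = 0.01960 L.
At equivalence the base is fully converted to NH3OH+; total volume = 0.03609 L, so [NH3OH+] = 0.003115/0.03609 = 0.08630 M.
Ka(NH3OH+) = Kw/Kb = 1.0e-14 / 1.1 x 10^-8 = 9.09e-7.
[H^+] = sqrt(Ka x [NH3OH+]) = sqrt(9.09e-7 x 0.08630) = 0.000280 M.
pH = -log(0.000280) = 3.55.

3.55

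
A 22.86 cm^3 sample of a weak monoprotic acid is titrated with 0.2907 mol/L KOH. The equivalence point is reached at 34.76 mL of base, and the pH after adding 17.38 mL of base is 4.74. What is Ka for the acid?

17.38 mL is half of the equivalence volume, so this is the half-equivalence point where [HA] = [A^-].
At half-equivalence pH = pKa, so pKa = 4.74.
Ka = 10^(-4.74) = 1.8 x 10^-5.

1.8 x 10^-5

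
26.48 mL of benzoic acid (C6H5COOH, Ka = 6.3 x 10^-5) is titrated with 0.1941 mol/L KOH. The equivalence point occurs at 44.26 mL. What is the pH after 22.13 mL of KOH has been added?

4.20

22.13 mL is exactly half the equivalence volume (44.26/2), i.e. the half-equivalence point.
There, n(HA) = n(A^-), so pH = pKa = -log(6.3 x 10^-5) = 4.20.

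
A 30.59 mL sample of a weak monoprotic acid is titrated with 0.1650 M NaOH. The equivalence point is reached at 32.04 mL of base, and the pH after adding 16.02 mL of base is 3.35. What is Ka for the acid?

4.5 x 10^-4

16.02 mL is half of the equivalence volume, so this is the half-equivalence point where [HA] = [A^-].
At half-equivalence pH = pKa, so pKa = 3.35.
Ka = 10^(-3.35) = 4.5 x 10^-4.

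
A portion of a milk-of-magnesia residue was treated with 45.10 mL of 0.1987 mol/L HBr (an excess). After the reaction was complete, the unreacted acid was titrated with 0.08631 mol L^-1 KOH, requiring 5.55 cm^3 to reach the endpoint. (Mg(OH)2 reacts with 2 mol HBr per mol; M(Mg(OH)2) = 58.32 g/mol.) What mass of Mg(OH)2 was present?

Total n(HBr) added = 0.1987 x 0.04510 = 0.008961 mol.
n(KOH) used = 0.08631 x 0.005550 = 0.0004790 mol, which equals the excess n(HBr).
So n(HBr) consumed by the sample = 0.008961 - 0.0004790 = 0.008482 mol.
n(Mg(OH)2) = 0.008482 / 2 = 0.004241 mol.
mass = 0.004241 mol x 58.32 g/mol = 0.247 g.

0.247 g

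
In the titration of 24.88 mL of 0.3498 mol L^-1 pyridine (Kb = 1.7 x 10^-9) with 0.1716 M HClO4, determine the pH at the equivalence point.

n(C5H5N) = 0.3498 x 0.02488 = 0.008703 mol; V(HClO4) at equivalence = 0.008703/0.1716 = 0.05072 L.
At equivalence the base is fully converted to C5H5NH+; total volume = 0.07560 L, so [C5H5NH+] = 0.008703/0.07560 = 0.1151 M.
Ka(C5H5NH+) = Kw/Kb = 1.0e-14 / 1.7 x 10^-9 = 5.88e-6.
[H^+] = sqrt(Ka x [C5H5NH+]) = sqrt(5.88e-6 x 0.1151) = 0.000823 M.
pH = -log(0.000823) = 3.08.

3.08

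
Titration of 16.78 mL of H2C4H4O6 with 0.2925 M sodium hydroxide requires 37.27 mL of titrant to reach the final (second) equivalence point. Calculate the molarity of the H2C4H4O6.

n(NaOH) = 0.2925 x 0.03727 = 0.01090 mol.
At the final (second) equivalence point, 2 mol OH^- react per mol H2C4H4O6, so n(H2C4H4O6) = 0.01090 / 2 = 0.005451 mol.
[H2C4H4O6] = 0.005451 / 0.01678 L = 0.325 M.

0.325 M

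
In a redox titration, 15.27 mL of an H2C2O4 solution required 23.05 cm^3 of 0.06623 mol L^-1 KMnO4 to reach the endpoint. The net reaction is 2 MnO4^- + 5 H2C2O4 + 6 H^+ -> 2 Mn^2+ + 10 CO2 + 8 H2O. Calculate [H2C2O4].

0.250 M

n(KMnO4) = 0.06623 x 0.02305 = 0.001527 mol.
From the balanced equation, 2 mol KMnO4 reacts with 5 mol H2C2O4, so n(H2C2O4) = 0.001527 x 5/2 = 0.003817 mol.
[H2C2O4] = 0.003817 / 0.01527 L = 0.250 M.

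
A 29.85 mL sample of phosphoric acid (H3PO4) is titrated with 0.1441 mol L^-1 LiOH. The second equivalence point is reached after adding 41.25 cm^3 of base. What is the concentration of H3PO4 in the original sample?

0.0996 M

n(LiOH) = 0.1441 x 0.04125 = 0.005944 mol.
At the second equivalence point, 2 mol OH^- react per mol H3PO4, so n(H3PO4) = 0.005944 / 2 = 0.002972 mol.
[H3PO4] = 0.002972 / 0.02985 L = 0.0996 M.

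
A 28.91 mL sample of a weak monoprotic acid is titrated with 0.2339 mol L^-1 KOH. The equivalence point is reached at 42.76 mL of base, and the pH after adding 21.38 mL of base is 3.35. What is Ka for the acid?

4.5 x 10^-4

21.38 mL is half of the equivalence volume, so this is the half-equivalence point where [HA] = [A^-].
At half-equivalence pH = pKa, so pKa = 3.35.
Ka = 10^(-3.35) = 4.5 x 10^-4.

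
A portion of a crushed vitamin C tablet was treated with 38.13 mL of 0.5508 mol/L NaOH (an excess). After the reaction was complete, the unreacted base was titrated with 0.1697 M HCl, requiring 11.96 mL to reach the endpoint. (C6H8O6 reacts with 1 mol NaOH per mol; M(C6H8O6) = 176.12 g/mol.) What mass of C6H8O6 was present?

3.34 g

Total n(NaOH) added = 0.5508 x 0.03813 = 0.02100 mol.
n(HCl) used = 0.1697 x 0.01196 = 0.002030 mol, which equals the excess n(NaOH).
So n(NaOH) consumed by the sample = 0.02100 - 0.002030 = 0.01897 mol.
n(C6H8O6) = 0.01897 / 1 = 0.01897 mol.
mass = 0.01897 mol x 176.12 g/mol = 3.34 g.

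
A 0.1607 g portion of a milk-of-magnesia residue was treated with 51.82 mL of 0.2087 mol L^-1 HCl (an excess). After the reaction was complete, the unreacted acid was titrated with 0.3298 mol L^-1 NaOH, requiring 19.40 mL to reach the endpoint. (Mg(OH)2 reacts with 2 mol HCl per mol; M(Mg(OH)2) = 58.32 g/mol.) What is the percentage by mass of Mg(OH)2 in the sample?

Total n(HCl) added = 0.2087 x 0.05182 = 0.01081 mol.
n(NaOH) used = 0.3298 x 0.01940 = 0.006398 mol, which equals the excess n(HCl).
So n(HCl) consumed by the sample = 0.01081 - 0.006398 = 0.004417 mol.
n(Mg(OH)2) = 0.004417 / 2 = 0.002208 mol.
mass Mg(OH)2 = 0.002208 x 58.32 = 0.1288 g, so %Mg(OH)2 = 0.1288/0.1607 x 100 = 80.1%.

80.1%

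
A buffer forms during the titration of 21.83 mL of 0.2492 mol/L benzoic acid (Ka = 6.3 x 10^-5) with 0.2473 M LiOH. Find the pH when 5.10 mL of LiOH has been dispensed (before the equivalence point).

Initial n(C6H5COOH) = 0.2492 x 0.02183 = 0.005440 mol.
n(LiOH) added = 0.2473 x 0.005100 = 0.001261 mol, converting that many moles of C6H5COOH to C6H5COO-.
Remaining n(C6H5COOH) = 0.004179 mol; n(C6H5COO-) = 0.001261 mol.
By Henderson-Hasselbalch, pH = pKa + log([A^-]/[HA]) = 4.20 + log(0.001261/0.004179) = 4.20 + (-0.52) = 3.68.

3.68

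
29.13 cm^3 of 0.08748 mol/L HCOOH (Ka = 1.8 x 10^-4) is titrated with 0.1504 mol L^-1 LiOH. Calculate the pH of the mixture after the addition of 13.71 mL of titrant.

4.37

Initial n(HCOOH) = 0.08748 x 0.02913 = 0.002548 mol.
n(LiOH) added = 0.1504 x 0.01371 = 0.002062 mol, converting that many moles of HCOOH to HCOO-.
Remaining n(HCOOH) = 0.0004863 mol; n(HCOO-) = 0.002062 mol.
By Henderson-Hasselbalch, pH = pKa + log([A^-]/[HA]) = 3.74 + log(0.002062/0.0004863) = 3.74 + (+0.63) = 4.37.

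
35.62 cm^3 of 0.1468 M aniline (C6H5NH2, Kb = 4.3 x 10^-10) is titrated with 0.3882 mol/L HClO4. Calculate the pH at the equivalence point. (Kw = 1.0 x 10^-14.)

2.80

n(C6H5NH2) = 0.1468 x 0.03562 = 0.005229 mol; V(HClO4) at equivalence = 0.005229/0.3882 = 0.01347 L.
At equivalence the base is fully converted to C6H5NH3+; total volume = 0.04909 L, so [C6H5NH3+] = 0.005229/0.04909 = 0.1065 M.
Ka(C6H5NH3+) = Kw/Kb = 1.0e-14 / 4.3 x 10^-10 = 2.33e-5.
[H^+] = sqrt(Ka x [C6H5NH3+]) = sqrt(2.33e-5 x 0.1065) = 0.00157 M.
pH = -log(0.00157) = 2.80.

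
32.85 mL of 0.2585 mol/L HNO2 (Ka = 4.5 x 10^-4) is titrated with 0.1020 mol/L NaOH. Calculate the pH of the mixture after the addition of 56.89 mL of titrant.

Initial n(HNO2) = 0.2585 x 0.03285 = 0.008492 mol.
n(NaOH) added = 0.1020 x 0.05689 = 0.005803 mol, converting that many moles of HNO2 to NO2-.
Remaining n(HNO2) = 0.002689 mol; n(NO2-) = 0.005803 mol.
By Henderson-Hasselbalch, pH = pKa + log([A^-]/[HA]) = 3.35 + log(0.005803/0.002689) = 3.35 + (+0.33) = 3.68.

3.68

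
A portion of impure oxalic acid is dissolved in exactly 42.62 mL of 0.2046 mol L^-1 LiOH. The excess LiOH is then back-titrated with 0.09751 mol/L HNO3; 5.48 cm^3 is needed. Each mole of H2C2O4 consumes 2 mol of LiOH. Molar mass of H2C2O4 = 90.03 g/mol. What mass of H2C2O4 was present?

Total n(LiOH) added = 0.2046 x 0.04262 = 0.008720 mol.
n(HNO3) used = 0.09751 x 0.005480 = 0.0005344 mol, which equals the excess n(LiOH).
So n(LiOH) consumed by the sample = 0.008720 - 0.0005344 = 0.008186 mol.
n(H2C2O4) = 0.008186 / 2 = 0.004093 mol.
mass = 0.004093 mol x 90.03 g/mol = 0.368 g.

0.368 g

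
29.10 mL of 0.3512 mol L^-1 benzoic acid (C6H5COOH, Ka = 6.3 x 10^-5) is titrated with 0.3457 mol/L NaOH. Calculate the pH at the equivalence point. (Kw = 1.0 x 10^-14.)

n(C6H5COOH) = 0.3512 x 0.02910 = 0.01022 mol; V(NaOH) at equivalence = 0.01022/0.3457 = 0.02956 L.
At equivalence all the acid is converted to C6H5COO-; total volume = 0.02910 + 0.02956 = 0.05866 L, so [C6H5COO-] = 0.01022/0.05866 = 0.1742 M.
Kb = Kw/Ka = 1.0e-14 / 6.3 x 10^-5 = 1.59e-10.
[OH^-] = sqrt(Kb x [C6H5COO-]) = sqrt(1.59e-10 x 0.1742) = 5.26e-6 M.
pOH = 5.28, so pH = 14.00 - 5.28 = 8.72.

8.72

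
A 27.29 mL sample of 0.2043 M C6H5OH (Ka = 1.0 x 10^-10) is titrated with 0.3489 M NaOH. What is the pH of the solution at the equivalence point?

11.56

n(C6H5OH) = 0.2043 x 0.02729 = 0.005575 mol; V(NaOH) at equivalence = 0.005575/0.3489 = 0.01598 L.
At equivalence all the acid is converted to C6H5O-; total volume = 0.02729 + 0.01598 = 0.04327 L, so [C6H5O-] = 0.005575/0.04327 = 0.1289 M.
Kb = Kw/Ka = 1.0e-14 / 1.0 x 10^-10 = 0.000100.
[OH^-] = sqrt(Kb x [C6H5O-]) = sqrt(0.000100 x 0.1289) = 0.00359 M.
pOH = 2.44, so pH = 14.00 - 2.44 = 11.56.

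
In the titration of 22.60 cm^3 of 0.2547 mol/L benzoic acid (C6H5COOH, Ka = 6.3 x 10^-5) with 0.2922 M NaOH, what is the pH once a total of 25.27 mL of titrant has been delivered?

12.53

n(acid) = 0.2547 x 0.02260 = 0.005756 mol; n(NaOH) added = 0.2922 x 0.02527 = 0.007384 mol.
Base is in excess by 0.007384 - 0.005756 = 0.001628 mol in a total volume of 0.04787 L.
[OH^-] = 0.001628/0.04787 = 0.03400 M, so pOH = 1.47 and pH = 14.00 - 1.47 = 12.53.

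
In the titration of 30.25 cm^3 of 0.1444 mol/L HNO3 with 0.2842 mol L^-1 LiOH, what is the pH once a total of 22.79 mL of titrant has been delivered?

12.60

n(acid) = 0.1444 x 0.03025 = 0.004368 mol; n(LiOH) added = 0.2842 x 0.02279 = 0.006477 mol.
Base is in excess by 0.006477 - 0.004368 = 0.002109 mol in a total volume of 0.05304 L.
[OH^-] = 0.002109/0.05304 = 0.03976 M, so pOH = 1.40 and pH = 14.00 - 1.40 = 12.60.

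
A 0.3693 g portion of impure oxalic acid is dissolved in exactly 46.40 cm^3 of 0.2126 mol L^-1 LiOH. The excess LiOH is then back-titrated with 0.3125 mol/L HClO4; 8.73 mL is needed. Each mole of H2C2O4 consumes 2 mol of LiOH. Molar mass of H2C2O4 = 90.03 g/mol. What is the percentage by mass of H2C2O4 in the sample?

87.0%

Total n(LiOH) added = 0.2126 x 0.04640 = 0.009865 mol.
n(HClO4) used = 0.3125 x 0.008730 = 0.002728 mol, which equals the excess n(LiOH).
So n(LiOH) consumed by the sample = 0.009865 - 0.002728 = 0.007137 mol.
n(H2C2O4) = 0.007137 / 2 = 0.003568 mol.
mass H2C2O4 = 0.003568 x 90.03 = 0.3213 g, so %H2C2O4 = 0.3213/0.3693 x 100 = 87.0%.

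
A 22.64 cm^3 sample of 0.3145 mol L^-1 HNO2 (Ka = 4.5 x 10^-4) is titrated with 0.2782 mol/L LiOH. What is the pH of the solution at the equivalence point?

n(HNO2) = 0.3145 x 0.02264 = 0.007120 mol; V(LiOH) at equivalence = 0.007120/0.2782 = 0.02559 L.
At equivalence all the acid is converted to NO2-; total volume = 0.02264 + 0.02559 = 0.04823 L, so [NO2-] = 0.007120/0.04823 = 0.1476 M.
Kb = Kw/Ka = 1.0e-14 / 4.5 x 10^-4 = 2.22e-11.
[OH^-] = sqrt(Kb x [NO2-]) = sqrt(2.22e-11 x 0.1476) = 1.81e-6 M.
pOH = 5.74, so pH = 14.00 - 5.74 = 8.26.

8.26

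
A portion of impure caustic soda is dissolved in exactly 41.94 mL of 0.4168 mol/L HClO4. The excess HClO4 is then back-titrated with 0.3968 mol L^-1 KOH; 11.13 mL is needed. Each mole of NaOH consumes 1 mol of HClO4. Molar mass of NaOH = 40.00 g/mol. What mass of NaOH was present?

Total n(HClO4) added = 0.4168 x 0.04194 = 0.01748 mol.
n(KOH) used = 0.3968 x 0.01113 = 0.004416 mol, which equals the excess n(HClO4).
So n(HClO4) consumed by the sample = 0.01748 - 0.004416 = 0.01306 mol.
n(NaOH) = 0.01306 / 1 = 0.01306 mol.
mass = 0.01306 mol x 40.00 g/mol = 0.523 g.

0.523 g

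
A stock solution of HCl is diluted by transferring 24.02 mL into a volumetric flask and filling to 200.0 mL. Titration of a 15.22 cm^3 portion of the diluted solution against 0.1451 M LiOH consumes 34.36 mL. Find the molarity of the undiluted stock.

2.73 M

n(LiOH) = 0.1451 x 0.03436 = 0.004986 mol.
n(HCl) in the aliquot = 0.004986 mol.
[diluted HCl] = 0.004986 / 0.01522 = 0.3276 M.
Dilution factor = 200.0/24.02 = 8.326, so [stock] = 0.3276 x 8.326 = 2.73 M.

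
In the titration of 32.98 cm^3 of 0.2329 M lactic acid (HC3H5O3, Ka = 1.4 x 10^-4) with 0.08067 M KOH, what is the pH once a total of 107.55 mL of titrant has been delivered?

n(acid) = 0.2329 x 0.03298 = 0.007681 mol; n(KOH) added = 0.08067 x 0.1075 = 0.008676 mol.
Base is in excess by 0.008676 - 0.007681 = 0.0009950 mol in a total volume of 0.1405 L.
[OH^-] = 0.0009950/0.1405 = 0.007080 M, so pOH = 2.15 and pH = 14.00 - 2.15 = 11.85.

11.85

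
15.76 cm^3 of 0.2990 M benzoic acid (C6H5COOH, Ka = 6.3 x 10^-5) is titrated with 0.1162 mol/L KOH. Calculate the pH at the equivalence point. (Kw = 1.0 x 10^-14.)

8.56

n(C6H5COOH) = 0.2990 x 0.01576 = 0.004712 mol; V(KOH) at equivalence = 0.004712/0.1162 = 0.04055 L.
At equivalence all the acid is converted to C6H5COO-; total volume = 0.01576 + 0.04055 = 0.05631 L, so [C6H5COO-] = 0.004712/0.05631 = 0.08368 M.
Kb = Kw/Ka = 1.0e-14 / 6.3 x 10^-5 = 1.59e-10.
[OH^-] = sqrt(Kb x [C6H5COO-]) = sqrt(1.59e-10 x 0.08368) = 3.64e-6 M.
pOH = 5.44, so pH = 14.00 - 5.44 = 8.56.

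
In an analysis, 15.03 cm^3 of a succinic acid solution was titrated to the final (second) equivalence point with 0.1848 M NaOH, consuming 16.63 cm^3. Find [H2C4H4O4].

0.102 M

n(NaOH) = 0.1848 x 0.01663 = 0.003073 mol.
At the final (second) equivalence point, 2 mol OH^- react per mol H2C4H4O4, so n(H2C4H4O4) = 0.003073 / 2 = 0.001537 mol.
[H2C4H4O4] = 0.001537 / 0.01503 L = 0.102 M.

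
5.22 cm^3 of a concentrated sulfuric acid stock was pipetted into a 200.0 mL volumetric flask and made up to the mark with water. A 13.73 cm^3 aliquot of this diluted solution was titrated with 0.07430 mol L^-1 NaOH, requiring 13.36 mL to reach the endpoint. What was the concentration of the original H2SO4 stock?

n(NaOH) = 0.07430 x 0.01336 = 0.0009926 mol.
n(H2SO4) in the aliquot = 0.0009926 x 1/2 = 0.0004963 mol.
[diluted H2SO4] = 0.0004963 / 0.01373 = 0.03615 M.
Dilution factor = 200.0/5.220 = 38.31, so [stock] = 0.03615 x 38.31 = 1.39 M.

1.39 M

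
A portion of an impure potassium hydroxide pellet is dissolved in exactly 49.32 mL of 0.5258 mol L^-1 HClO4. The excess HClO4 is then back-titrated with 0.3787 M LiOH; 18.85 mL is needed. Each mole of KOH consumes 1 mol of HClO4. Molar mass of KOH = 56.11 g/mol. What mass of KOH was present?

Total n(HClO4) added = 0.5258 x 0.04932 = 0.02593 mol.
n(LiOH) used = 0.3787 x 0.01885 = 0.007138 mol, which equals the excess n(HClO4).
So n(HClO4) consumed by the sample = 0.02593 - 0.007138 = 0.01879 mol.
n(KOH) = 0.01879 / 1 = 0.01879 mol.
mass = 0.01879 mol x 56.11 g/mol = 1.05 g.

1.05 g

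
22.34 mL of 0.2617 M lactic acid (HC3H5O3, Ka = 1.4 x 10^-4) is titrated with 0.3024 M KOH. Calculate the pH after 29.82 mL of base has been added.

12.78

n(acid) = 0.2617 x 0.02234 = 0.005846 mol; n(KOH) added = 0.3024 x 0.02982 = 0.009018 mol.
Base is in excess by 0.009018 - 0.005846 = 0.003171 mol in a total volume of 0.05216 L.
[OH^-] = 0.003171/0.05216 = 0.06080 M, so pOH = 1.22 and pH = 14.00 - 1.22 = 12.78.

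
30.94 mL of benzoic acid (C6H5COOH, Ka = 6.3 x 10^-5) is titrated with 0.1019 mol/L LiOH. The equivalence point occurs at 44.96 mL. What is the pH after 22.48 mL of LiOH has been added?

22.48 mL is exactly half the equivalence volume (44.96/2), i.e. the half-equivalence point.
There, n(HA) = n(A^-), so pH = pKa = -log(6.3 x 10^-5) = 4.20.

4.20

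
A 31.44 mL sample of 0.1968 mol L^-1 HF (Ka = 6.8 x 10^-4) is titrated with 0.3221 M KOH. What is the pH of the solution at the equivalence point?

8.13

n(HF) = 0.1968 x 0.03144 = 0.006187 mol; V(KOH) at equivalence = 0.006187/0.3221 = 0.01921 L.
At equivalence all the acid is converted to F-; total volume = 0.03144 + 0.01921 = 0.05065 L, so [F-] = 0.006187/0.05065 = 0.1222 M.
Kb = Kw/Ka = 1.0e-14 / 6.8 x 10^-4 = 1.47e-11.
[OH^-] = sqrt(Kb x [F-]) = sqrt(1.47e-11 x 0.1222) = 1.34e-6 M.
pOH = 5.87, so pH = 14.00 - 5.87 = 8.13.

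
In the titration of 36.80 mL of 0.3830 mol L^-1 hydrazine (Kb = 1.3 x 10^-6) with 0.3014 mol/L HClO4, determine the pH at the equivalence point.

4.44

n(N2H4) = 0.3830 x 0.03680 = 0.01409 mol; V(HClO4) at equivalence = 0.01409/0.3014 = 0.04676 L.
At equivalence the base is fully converted to N2H5+; total volume = 0.08356 L, so [N2H5+] = 0.01409/0.08356 = 0.1687 M.
Ka(N2H5+) = Kw/Kb = 1.0e-14 / 1.3 x 10^-6 = 7.69e-9.
[H^+] = sqrt(Ka x [N2H5+]) = sqrt(7.69e-9 x 0.1687) = 3.60e-5 M.
pH = -log(3.60e-5) = 4.44.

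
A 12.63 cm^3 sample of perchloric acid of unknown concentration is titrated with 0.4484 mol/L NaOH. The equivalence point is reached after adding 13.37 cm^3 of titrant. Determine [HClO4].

0.475 M

n(NaOH) delivered = 0.4484 x 0.01337 = 0.005995 mol.
For a 1:1 reaction, n(HClO4) = 0.005995 mol.
[HClO4] = 0.005995 mol / 0.01263 L = 0.475 M.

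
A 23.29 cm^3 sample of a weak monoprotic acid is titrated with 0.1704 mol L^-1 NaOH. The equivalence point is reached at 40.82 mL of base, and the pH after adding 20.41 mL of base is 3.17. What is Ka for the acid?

20.41 mL is half of the equivalence volume, so this is the half-equivalence point where [HA] = [A^-].
At half-equivalence pH = pKa, so pKa = 3.17.
Ka = 10^(-3.17) = 6.8 x 10^-4.

6.8 x 10^-4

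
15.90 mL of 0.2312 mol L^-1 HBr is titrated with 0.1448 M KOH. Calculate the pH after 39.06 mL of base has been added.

n(acid) = 0.2312 x 0.01590 = 0.003676 mol; n(KOH) added = 0.1448 x 0.03906 = 0.005656 mol.
Base is in excess by 0.005656 - 0.003676 = 0.001980 mol in a total volume of 0.05496 L.
[OH^-] = 0.001980/0.05496 = 0.03602 M, so pOH = 1.44 and pH = 14.00 - 1.44 = 12.56.

12.56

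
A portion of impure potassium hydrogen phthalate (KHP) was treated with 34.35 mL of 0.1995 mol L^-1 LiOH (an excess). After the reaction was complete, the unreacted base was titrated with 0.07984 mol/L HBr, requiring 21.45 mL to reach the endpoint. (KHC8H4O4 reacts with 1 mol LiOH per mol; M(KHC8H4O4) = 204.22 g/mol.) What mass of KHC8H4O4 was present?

Total n(LiOH) added = 0.1995 x 0.03435 = 0.006853 mol.
n(HBr) used = 0.07984 x 0.02145 = 0.001713 mol, which equals the excess n(LiOH).
So n(LiOH) consumed by the sample = 0.006853 - 0.001713 = 0.005140 mol.
n(KHC8H4O4) = 0.005140 / 1 = 0.005140 mol.
mass = 0.005140 mol x 204.22 g/mol = 1.05 g.

1.05 g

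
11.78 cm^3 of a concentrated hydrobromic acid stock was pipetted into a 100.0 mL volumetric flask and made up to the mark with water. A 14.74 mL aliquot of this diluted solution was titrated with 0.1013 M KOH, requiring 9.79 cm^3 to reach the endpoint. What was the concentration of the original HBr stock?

n(KOH) = 0.1013 x 0.009790 = 0.0009917 mol.
n(HBr) in the aliquot = 0.0009917 mol.
[diluted HBr] = 0.0009917 / 0.01474 = 0.06728 M.
Dilution factor = 100.0/11.78 = 8.489, so [stock] = 0.06728 x 8.489 = 0.571 M.

0.571 M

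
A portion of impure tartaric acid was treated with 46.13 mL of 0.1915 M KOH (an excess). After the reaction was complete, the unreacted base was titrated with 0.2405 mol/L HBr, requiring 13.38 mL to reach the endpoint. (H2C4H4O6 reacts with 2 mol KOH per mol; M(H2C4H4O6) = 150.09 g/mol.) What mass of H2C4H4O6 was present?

0.421 g

Total n(KOH) added = 0.1915 x 0.04613 = 0.008834 mol.
n(HBr) used = 0.2405 x 0.01338 = 0.003218 mol, which equals the excess n(KOH).
So n(KOH) consumed by the sample = 0.008834 - 0.003218 = 0.005616 mol.
n(H2C4H4O6) = 0.005616 / 2 = 0.002808 mol.
mass = 0.002808 mol x 150.09 g/mol = 0.421 g.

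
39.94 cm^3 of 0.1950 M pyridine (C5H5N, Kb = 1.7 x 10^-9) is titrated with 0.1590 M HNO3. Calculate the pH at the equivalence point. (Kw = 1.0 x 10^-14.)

3.14

n(C5H5N) = 0.1950 x 0.03994 = 0.007788 mol; V(HNO3) at equivalence = 0.007788/0.1590 = 0.04898 L.
At equivalence the base is fully converted to C5H5NH+; total volume = 0.08892 L, so [C5H5NH+] = 0.007788/0.08892 = 0.08758 M.
Ka(C5H5NH+) = Kw/Kb = 1.0e-14 / 1.7 x 10^-9 = 5.88e-6.
[H^+] = sqrt(Ka x [C5H5NH+]) = sqrt(5.88e-6 x 0.08758) = 0.000718 M.
pH = -log(0.000718) = 3.14.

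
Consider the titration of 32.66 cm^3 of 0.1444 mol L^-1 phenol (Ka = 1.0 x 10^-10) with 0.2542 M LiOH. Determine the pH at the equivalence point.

n(C6H5OH) = 0.1444 x 0.03266 = 0.004716 mol; V(LiOH) at equivalence = 0.004716/0.2542 = 0.01855 L.
At equivalence all the acid is converted to C6H5O-; total volume = 0.03266 + 0.01855 = 0.05121 L, so [C6H5O-] = 0.004716/0.05121 = 0.09209 M.
Kb = Kw/Ka = 1.0e-14 / 1.0 x 10^-10 = 0.000100.
[OH^-] = sqrt(Kb x [C6H5O-]) = sqrt(0.000100 x 0.09209) = 0.00303 M.
pOH = 2.52, so pH = 14.00 - 2.52 = 11.48.

11.48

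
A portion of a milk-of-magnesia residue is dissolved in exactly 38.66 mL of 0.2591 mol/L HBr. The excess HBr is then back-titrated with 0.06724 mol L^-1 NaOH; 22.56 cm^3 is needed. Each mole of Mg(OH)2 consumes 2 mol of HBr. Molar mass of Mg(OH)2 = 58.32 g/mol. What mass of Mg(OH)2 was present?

Total n(HBr) added = 0.2591 x 0.03866 = 0.01002 mol.
n(NaOH) used = 0.06724 x 0.02256 = 0.001517 mol, which equals the excess n(HBr).
So n(HBr) consumed by the sample = 0.01002 - 0.001517 = 0.008500 mol.
n(Mg(OH)2) = 0.008500 / 2 = 0.004250 mol.
mass = 0.004250 mol x 58.32 g/mol = 0.248 g.

0.248 g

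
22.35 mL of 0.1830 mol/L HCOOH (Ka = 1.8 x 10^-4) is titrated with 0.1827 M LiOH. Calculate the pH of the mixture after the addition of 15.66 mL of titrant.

4.11

Initial n(HCOOH) = 0.1830 x 0.02235 = 0.004090 mol.
n(LiOH) added = 0.1827 x 0.01566 = 0.002861 mol, converting that many moles of HCOOH to HCOO-.
Remaining n(HCOOH) = 0.001229 mol; n(HCOO-) = 0.002861 mol.
By Henderson-Hasselbalch, pH = pKa + log([A^-]/[HA]) = 3.74 + log(0.002861/0.001229) = 3.74 + (+0.37) = 4.11.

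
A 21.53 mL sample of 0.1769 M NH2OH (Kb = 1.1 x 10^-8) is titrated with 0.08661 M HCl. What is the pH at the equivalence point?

n(NH2OH) = 0.1769 x 0.02153 = 0.003809 mol; V(HCl) at equivalence = 0.003809/0.08661 = 0.04397 L.
At equivalence the base is fully converted to NH3OH+; total volume = 0.06550 L, so [NH3OH+] = 0.003809/0.06550 = 0.05814 M.
Ka(NH3OH+) = Kw/Kb = 1.0e-14 / 1.1 x 10^-8 = 9.09e-7.
[H^+] = sqrt(Ka x [NH3OH+]) = sqrt(9.09e-7 x 0.05814) = 0.000230 M.
pH = -log(0.000230) = 3.64.

3.64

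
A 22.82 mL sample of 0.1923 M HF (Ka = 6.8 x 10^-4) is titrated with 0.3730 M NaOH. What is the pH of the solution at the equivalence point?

8.14

n(HF) = 0.1923 x 0.02282 = 0.004388 mol; V(NaOH) at equivalence = 0.004388/0.3730 = 0.01176 L.
At equivalence all the acid is converted to F-; total volume = 0.02282 + 0.01176 = 0.03458 L, so [F-] = 0.004388/0.03458 = 0.1269 M.
Kb = Kw/Ka = 1.0e-14 / 6.8 x 10^-4 = 1.47e-11.
[OH^-] = sqrt(Kb x [F-]) = sqrt(1.47e-11 x 0.1269) = 1.37e-6 M.
pOH = 5.86, so pH = 14.00 - 5.86 = 8.14.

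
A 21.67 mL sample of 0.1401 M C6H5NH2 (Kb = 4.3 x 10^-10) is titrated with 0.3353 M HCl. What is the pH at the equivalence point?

2.82

n(C6H5NH2) = 0.1401 x 0.02167 = 0.003036 mol; V(HCl) at equivalence = 0.003036/0.3353 = 0.009054 L.
At equivalence the base is fully converted to C6H5NH3+; total volume = 0.03072 L, so [C6H5NH3+] = 0.003036/0.03072 = 0.09881 M.
Ka(C6H5NH3+) = Kw/Kb = 1.0e-14 / 4.3 x 10^-10 = 2.33e-5.
[H^+] = sqrt(Ka x [C6H5NH3+]) = sqrt(2.33e-5 x 0.09881) = 0.00152 M.
pH = -log(0.00152) = 2.82.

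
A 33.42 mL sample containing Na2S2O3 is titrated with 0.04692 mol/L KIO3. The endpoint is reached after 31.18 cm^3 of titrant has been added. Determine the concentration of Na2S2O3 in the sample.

n(KIO3) = 0.04692 x 0.03118 = 0.001463 mol.
From the balanced equation, 1 mol KIO3 reacts with 6 mol Na2S2O3, so n(Na2S2O3) = 0.001463 x 6/1 = 0.008778 mol.
[Na2S2O3] = 0.008778 / 0.03342 L = 0.263 M.

0.263 M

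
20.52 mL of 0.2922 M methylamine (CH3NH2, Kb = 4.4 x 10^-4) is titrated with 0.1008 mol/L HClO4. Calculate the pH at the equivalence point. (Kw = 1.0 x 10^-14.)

5.88

n(CH3NH2) = 0.2922 x 0.02052 = 0.005996 mol; V(HClO4) at equivalence = 0.005996/0.1008 = 0.05948 L.
At equivalence the base is fully converted to CH3NH3+; total volume = 0.08000 L, so [CH3NH3+] = 0.005996/0.08000 = 0.07495 M.
Ka(CH3NH3+) = Kw/Kb = 1.0e-14 / 4.4 x 10^-4 = 2.27e-11.
[H^+] = sqrt(Ka x [CH3NH3+]) = sqrt(2.27e-11 x 0.07495) = 1.31e-6 M.
pH = -log(1.31e-6) = 5.88.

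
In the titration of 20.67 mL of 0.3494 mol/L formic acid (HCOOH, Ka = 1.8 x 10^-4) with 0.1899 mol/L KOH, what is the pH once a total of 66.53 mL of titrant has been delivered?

12.79

n(acid) = 0.3494 x 0.02067 = 0.007222 mol; n(KOH) added = 0.1899 x 0.06653 = 0.01263 mol.
Base is in excess by 0.01263 - 0.007222 = 0.005412 mol in a total volume of 0.08720 L.
[OH^-] = 0.005412/0.08720 = 0.06206 M, so pOH = 1.21 and pH = 14.00 - 1.21 = 12.79.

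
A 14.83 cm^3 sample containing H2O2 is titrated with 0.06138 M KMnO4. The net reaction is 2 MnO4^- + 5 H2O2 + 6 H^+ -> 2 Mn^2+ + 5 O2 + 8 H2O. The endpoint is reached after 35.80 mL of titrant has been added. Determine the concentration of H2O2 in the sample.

0.370 M

n(KMnO4) = 0.06138 x 0.03580 = 0.002197 mol.
From the balanced equation, 2 mol KMnO4 reacts with 5 mol H2O2, so n(H2O2) = 0.002197 x 5/2 = 0.005494 mol.
[H2O2] = 0.005494 / 0.01483 L = 0.370 M.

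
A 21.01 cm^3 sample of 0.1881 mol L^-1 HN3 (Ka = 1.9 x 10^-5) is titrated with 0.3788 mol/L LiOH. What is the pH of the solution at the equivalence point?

n(HN3) = 0.1881 x 0.02101 = 0.003952 mol; V(LiOH) at equivalence = 0.003952/0.3788 = 0.01043 L.
At equivalence all the acid is converted to N3-; total volume = 0.02101 + 0.01043 = 0.03144 L, so [N3-] = 0.003952/0.03144 = 0.1257 M.
Kb = Kw/Ka = 1.0e-14 / 1.9 x 10^-5 = 5.26e-10.
[OH^-] = sqrt(Kb x [N3-]) = sqrt(5.26e-10 x 0.1257) = 8.13e-6 M.
pOH = 5.09, so pH = 14.00 - 5.09 = 8.91.

8.91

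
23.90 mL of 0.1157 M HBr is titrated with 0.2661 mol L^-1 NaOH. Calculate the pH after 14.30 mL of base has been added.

12.43

n(acid) = 0.1157 x 0.02390 = 0.002765 mol; n(NaOH) added = 0.2661 x 0.01430 = 0.003805 mol.
Base is in excess by 0.003805 - 0.002765 = 0.001040 mol in a total volume of 0.03820 L.
[OH^-] = 0.001040/0.03820 = 0.02723 M, so pOH = 1.57 and pH = 14.00 - 1.57 = 12.43.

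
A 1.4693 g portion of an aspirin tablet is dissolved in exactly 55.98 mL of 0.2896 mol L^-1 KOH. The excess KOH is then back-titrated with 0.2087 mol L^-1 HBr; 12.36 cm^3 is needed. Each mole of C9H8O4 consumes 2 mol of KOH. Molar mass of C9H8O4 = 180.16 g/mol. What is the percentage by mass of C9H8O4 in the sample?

83.6%

Total n(KOH) added = 0.2896 x 0.05598 = 0.01621 mol.
n(HBr) used = 0.2087 x 0.01236 = 0.002580 mol, which equals the excess n(KOH).
So n(KOH) consumed by the sample = 0.01621 - 0.002580 = 0.01363 mol.
n(C9H8O4) = 0.01363 / 2 = 0.006816 mol.
mass C9H8O4 = 0.006816 x 180.16 = 1.228 g, so %C9H8O4 = 1.228/1.4693 x 100 = 83.6%.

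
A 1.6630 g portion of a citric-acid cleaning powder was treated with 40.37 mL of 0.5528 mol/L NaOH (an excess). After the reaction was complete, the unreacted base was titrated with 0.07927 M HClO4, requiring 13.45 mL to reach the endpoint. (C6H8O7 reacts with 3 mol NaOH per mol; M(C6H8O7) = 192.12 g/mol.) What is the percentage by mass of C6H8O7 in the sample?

81.8%

Total n(NaOH) added = 0.5528 x 0.04037 = 0.02232 mol.
n(HClO4) used = 0.07927 x 0.01345 = 0.001066 mol, which equals the excess n(NaOH).
So n(NaOH) consumed by the sample = 0.02232 - 0.001066 = 0.02125 mol.
n(C6H8O7) = 0.02125 / 3 = 0.007083 mol.
mass C6H8O7 = 0.007083 x 192.12 = 1.361 g, so %C6H8O7 = 1.361/1.6630 x 100 = 81.8%.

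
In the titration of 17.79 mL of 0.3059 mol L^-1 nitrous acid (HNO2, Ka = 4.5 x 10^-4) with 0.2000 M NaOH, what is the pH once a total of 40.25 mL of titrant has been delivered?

12.65

n(acid) = 0.3059 x 0.01779 = 0.005442 mol; n(NaOH) added = 0.2000 x 0.04025 = 0.008050 mol.
Base is in excess by 0.008050 - 0.005442 = 0.002608 mol in a total volume of 0.05804 L.
[OH^-] = 0.002608/0.05804 = 0.04494 M, so pOH = 1.35 and pH = 14.00 - 1.35 = 12.65.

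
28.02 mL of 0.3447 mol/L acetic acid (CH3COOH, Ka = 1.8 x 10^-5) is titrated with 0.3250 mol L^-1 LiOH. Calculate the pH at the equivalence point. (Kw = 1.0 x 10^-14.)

8.98

n(CH3COOH) = 0.3447 x 0.02802 = 0.009658 mol; V(LiOH) at equivalence = 0.009658/0.3250 = 0.02972 L.
At equivalence all the acid is converted to CH3COO-; total volume = 0.02802 + 0.02972 = 0.05774 L, so [CH3COO-] = 0.009658/0.05774 = 0.1673 M.
Kb = Kw/Ka = 1.0e-14 / 1.8 x 10^-5 = 5.56e-10.
[OH^-] = sqrt(Kb x [CH3COO-]) = sqrt(5.56e-10 x 0.1673) = 9.64e-6 M.
pOH = 5.02, so pH = 14.00 - 5.02 = 8.98.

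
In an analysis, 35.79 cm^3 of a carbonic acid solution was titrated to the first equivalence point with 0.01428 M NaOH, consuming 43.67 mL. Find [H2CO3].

n(NaOH) = 0.01428 x 0.04367 = 0.0006236 mol.
At the first equivalence point, 1 mol OH^- react per mol H2CO3, so n(H2CO3) = 0.0006236 / 1 = 0.0006236 mol.
[H2CO3] = 0.0006236 / 0.03579 L = 0.0174 M.

0.0174 M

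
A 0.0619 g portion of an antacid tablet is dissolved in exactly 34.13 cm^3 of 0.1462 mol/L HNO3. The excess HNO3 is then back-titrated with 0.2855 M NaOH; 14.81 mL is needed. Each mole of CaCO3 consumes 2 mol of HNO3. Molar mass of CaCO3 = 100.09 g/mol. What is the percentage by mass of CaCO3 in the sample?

61.6%

Total n(HNO3) added = 0.1462 x 0.03413 = 0.004990 mol.
n(NaOH) used = 0.2855 x 0.01481 = 0.004228 mol, which equals the excess n(HNO3).
So n(HNO3) consumed by the sample = 0.004990 - 0.004228 = 0.0007616 mol.
n(CaCO3) = 0.0007616 / 2 = 0.0003808 mol.
mass CaCO3 = 0.0003808 x 100.09 = 0.03811 g, so %CaCO3 = 0.03811/0.0619 x 100 = 61.6%.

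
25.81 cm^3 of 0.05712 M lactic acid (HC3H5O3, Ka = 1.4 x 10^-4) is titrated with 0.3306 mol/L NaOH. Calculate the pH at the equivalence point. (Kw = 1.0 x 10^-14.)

8.27

n(HC3H5O3) = 0.05712 x 0.02581 = 0.001474 mol; V(NaOH) at equivalence = 0.001474/0.3306 = 0.004459 L.
At equivalence all the acid is converted to C3H5O3-; total volume = 0.02581 + 0.004459 = 0.03027 L, so [C3H5O3-] = 0.001474/0.03027 = 0.04870 M.
Kb = Kw/Ka = 1.0e-14 / 1.4 x 10^-4 = 7.14e-11.
[OH^-] = sqrt(Kb x [C3H5O3-]) = sqrt(7.14e-11 x 0.04870) = 1.87e-6 M.
pOH = 5.73, so pH = 14.00 - 5.73 = 8.27.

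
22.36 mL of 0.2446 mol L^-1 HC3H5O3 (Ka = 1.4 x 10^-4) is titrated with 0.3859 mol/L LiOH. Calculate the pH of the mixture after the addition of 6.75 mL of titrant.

Initial n(HC3H5O3) = 0.2446 x 0.02236 = 0.005469 mol.
n(LiOH) added = 0.3859 x 0.006750 = 0.002605 mol, converting that many moles of HC3H5O3 to C3H5O3-.
Remaining n(HC3H5O3) = 0.002864 mol; n(C3H5O3-) = 0.002605 mol.
By Henderson-Hasselbalch, pH = pKa + log([A^-]/[HA]) = 3.85 + log(0.002605/0.002864) = 3.85 + (-0.04) = 3.81.

3.81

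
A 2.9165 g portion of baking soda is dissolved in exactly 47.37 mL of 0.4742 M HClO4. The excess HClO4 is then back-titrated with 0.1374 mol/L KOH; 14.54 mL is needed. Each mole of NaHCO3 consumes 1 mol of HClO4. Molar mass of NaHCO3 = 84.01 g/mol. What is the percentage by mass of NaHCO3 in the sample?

Total n(HClO4) added = 0.4742 x 0.04737 = 0.02246 mol.
n(KOH) used = 0.1374 x 0.01454 = 0.001998 mol, which equals the excess n(HClO4).
So n(HClO4) consumed by the sample = 0.02246 - 0.001998 = 0.02047 mol.
n(NaHCO3) = 0.02047 / 1 = 0.02047 mol.
mass NaHCO3 = 0.02047 x 84.01 = 1.719 g, so %NaHCO3 = 1.719/2.9165 x 100 = 58.9%.

58.9%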